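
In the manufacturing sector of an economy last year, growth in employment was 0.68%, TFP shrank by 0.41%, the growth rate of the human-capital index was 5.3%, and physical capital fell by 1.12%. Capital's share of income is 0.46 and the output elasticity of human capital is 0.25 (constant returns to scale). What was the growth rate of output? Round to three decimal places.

Output growth was 0.597%.

Labor's share = 1 − 0.46 − 0.25 = 0.29.
Physical capital: 0.46 × (-1.12) = -0.5152 pp.
The human-capital index: 0.25 × 5.3 = 1.325 pp.
Employment: 0.29 × 0.68 = 0.1972 pp.
Output growth = -0.41 + 1.007 = 0.597%.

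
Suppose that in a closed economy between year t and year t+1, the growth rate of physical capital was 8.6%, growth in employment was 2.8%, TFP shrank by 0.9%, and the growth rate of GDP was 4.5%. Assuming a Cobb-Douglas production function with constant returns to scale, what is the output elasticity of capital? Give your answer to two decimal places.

gY = gA + α·gK + (1−α)·gL, so gY − gA − gL = α(gK − gL).
4.5 + 0.9 − 2.8 = α × (8.6 − 2.8).
2.6 = 5.8 α, so α = 0.4483.

α = 0.45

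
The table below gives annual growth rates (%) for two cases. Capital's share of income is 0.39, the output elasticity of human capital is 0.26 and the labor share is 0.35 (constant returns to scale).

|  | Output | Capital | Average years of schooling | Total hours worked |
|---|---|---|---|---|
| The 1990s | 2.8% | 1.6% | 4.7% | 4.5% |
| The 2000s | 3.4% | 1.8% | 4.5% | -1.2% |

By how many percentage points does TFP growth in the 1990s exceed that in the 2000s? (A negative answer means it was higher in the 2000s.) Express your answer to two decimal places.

Labor's share = 1 − 0.39 − 0.26 = 0.35.
The 1990s: TFP = 2.8 − 0.624 − 1.222 − 1.575 = -0.621%.
The 2000s: TFP = 3.4 − 0.702 − 1.17 + 0.42 = 1.948%.
Difference = -0.621 − (1.948) = -2.569 pp.

-2.57 percentage points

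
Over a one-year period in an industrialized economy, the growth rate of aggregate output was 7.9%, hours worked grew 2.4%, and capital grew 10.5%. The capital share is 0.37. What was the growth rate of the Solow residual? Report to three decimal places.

Labor's share = 1 − 0.37 = 0.63.
Capital: 0.37 × 10.5 = 3.885 pp.
Hours worked: 0.63 × 2.4 = 1.512 pp.
TFP growth = 7.9 − 5.397 = 2.503%.

The Solow residual growth was 2.503%.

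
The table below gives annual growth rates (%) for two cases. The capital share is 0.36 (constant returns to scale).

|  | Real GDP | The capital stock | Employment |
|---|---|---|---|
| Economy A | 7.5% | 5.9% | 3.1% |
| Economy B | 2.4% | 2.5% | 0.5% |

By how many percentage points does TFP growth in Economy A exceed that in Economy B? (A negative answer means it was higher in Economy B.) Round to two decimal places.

Labor's share = 1 − 0.36 = 0.64.
Economy A: TFP = 7.5 − 2.124 − 1.984 = 3.392%.
Economy B: TFP = 2.4 − 0.9 − 0.32 = 1.18%.
Difference = 3.392 − (1.18) = 2.212 pp.

2.21 percentage points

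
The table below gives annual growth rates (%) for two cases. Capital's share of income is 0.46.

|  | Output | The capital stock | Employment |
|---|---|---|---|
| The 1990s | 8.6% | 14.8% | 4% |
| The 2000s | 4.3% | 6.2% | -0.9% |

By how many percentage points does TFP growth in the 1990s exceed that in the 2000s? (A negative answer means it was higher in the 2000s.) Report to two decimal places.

Labor's share = 1 − 0.46 = 0.54.
The 1990s: TFP = 8.6 − 6.808 − 2.16 = -0.368%.
The 2000s: TFP = 4.3 − 2.852 + 0.486 = 1.934%.
Difference = -0.368 − (1.934) = -2.302 pp.

-2.30 percentage points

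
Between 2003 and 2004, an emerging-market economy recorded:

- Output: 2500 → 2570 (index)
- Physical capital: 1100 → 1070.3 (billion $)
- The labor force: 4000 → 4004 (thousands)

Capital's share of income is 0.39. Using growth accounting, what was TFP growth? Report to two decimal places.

3.79%

Output growth = (2570 − 2500) / 2500 = 2.8%.
Physical capital growth = (1070.3 − 1100) / 1100 = -2.7%.
The labor force growth = (4004 − 4000) / 4000 = 0.1%.
Labor's share = 1 − 0.39 = 0.61.
Physical capital: 0.39 × (-2.7) = -1.053 pp.
The labor force: 0.61 × 0.1 = 0.061 pp.
TFP growth = 2.8 + 0.992 = 3.792%.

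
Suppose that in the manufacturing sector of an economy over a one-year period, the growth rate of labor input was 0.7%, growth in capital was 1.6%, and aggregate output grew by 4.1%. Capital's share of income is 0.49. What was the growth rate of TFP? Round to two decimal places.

Labor's share = 1 − 0.49 = 0.51.
Capital: 0.49 × 1.6 = 0.784 pp.
Labor input: 0.51 × 0.7 = 0.357 pp.
TFP growth = 4.1 − 1.141 = 2.959%.

TFP growth was 2.96%.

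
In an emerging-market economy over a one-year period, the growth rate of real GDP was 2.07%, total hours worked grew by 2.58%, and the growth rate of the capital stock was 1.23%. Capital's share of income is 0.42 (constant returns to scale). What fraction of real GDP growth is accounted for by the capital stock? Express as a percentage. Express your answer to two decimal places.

24.96%

The capital stock contributed 0.42 × 1.23 = 0.5166 pp.
Share of growth = 0.5166 / 2.07 × 100 = 24.9565%.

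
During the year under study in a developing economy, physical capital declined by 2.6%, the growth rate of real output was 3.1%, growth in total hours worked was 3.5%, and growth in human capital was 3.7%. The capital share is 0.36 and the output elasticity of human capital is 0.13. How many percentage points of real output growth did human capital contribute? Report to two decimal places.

Contribution = share × growth = 0.13 × 3.7 = 0.481 pp.

0.48 pp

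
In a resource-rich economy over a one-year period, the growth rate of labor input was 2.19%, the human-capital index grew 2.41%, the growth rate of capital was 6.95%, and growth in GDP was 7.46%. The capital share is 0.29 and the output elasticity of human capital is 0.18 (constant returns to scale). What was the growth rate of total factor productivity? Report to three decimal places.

Labor's share = 1 − 0.29 − 0.18 = 0.53.
Capital: 0.29 × 6.95 = 2.0155 pp.
The human-capital index: 0.18 × 2.41 = 0.4338 pp.
Labor input: 0.53 × 2.19 = 1.1607 pp.
TFP growth = 7.46 − 3.61 = 3.85%.

Total factor productivity grew 3.850%.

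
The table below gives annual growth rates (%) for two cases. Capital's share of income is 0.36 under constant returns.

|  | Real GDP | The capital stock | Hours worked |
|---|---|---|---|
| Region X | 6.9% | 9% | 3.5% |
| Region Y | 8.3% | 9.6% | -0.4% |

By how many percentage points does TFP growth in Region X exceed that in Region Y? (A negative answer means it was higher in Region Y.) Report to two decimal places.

Labor's share = 1 − 0.36 = 0.64.
Region X: TFP = 6.9 − 3.24 − 2.24 = 1.42%.
Region Y: TFP = 8.3 − 3.456 + 0.256 = 5.1%.
Difference = 1.42 − (5.1) = -3.68 pp.

-3.68 percentage points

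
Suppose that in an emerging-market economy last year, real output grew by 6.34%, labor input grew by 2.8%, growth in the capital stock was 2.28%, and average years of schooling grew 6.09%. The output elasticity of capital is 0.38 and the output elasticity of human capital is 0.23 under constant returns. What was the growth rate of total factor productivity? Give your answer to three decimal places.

2.981%

Labor's share = 1 − 0.38 − 0.23 = 0.39.
The capital stock: 0.38 × 2.28 = 0.8664 pp.
Average years of schooling: 0.23 × 6.09 = 1.4007 pp.
Labor input: 0.39 × 2.8 = 1.092 pp.
TFP growth = 6.34 − 3.3591 = 2.9809%.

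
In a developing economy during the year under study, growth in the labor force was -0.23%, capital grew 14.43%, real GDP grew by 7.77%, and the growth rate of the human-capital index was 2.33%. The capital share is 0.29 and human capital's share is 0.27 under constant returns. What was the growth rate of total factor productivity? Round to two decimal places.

3.06%

Labor's share = 1 − 0.29 − 0.27 = 0.44.
Capital: 0.29 × 14.43 = 4.1847 pp.
The human-capital index: 0.27 × 2.33 = 0.6291 pp.
The labor force: 0.44 × (-0.23) = -0.1012 pp.
TFP growth = 7.77 − 4.7126 = 3.0574%.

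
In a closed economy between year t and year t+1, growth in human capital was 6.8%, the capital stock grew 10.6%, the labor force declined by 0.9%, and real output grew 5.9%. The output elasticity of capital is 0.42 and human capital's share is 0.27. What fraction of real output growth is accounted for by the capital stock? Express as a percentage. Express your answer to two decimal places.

The capital stock contributed 0.42 × 10.6 = 4.452 pp.
Share of growth = 4.452 / 5.9 × 100 = 75.4576%.

75.46%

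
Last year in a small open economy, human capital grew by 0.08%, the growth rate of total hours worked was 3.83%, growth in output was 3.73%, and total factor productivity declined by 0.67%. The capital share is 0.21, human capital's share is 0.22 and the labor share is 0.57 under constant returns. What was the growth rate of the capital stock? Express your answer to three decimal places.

Labor's share = 1 − 0.21 − 0.22 = 0.57.
gY = gA + 0.22×0.08 + 0.57×3.83 + 0.21×g.
0.21×g = 3.73 + 0.67 − 2.2007 = 2.1993.
g = 2.1993 / 0.21 = 10.47286%.

The capital stock growth was 10.473%.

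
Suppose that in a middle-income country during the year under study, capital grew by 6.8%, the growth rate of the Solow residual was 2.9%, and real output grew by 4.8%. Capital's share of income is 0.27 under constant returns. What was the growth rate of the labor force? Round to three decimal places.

0.088%

Labor's share = 1 − 0.27 = 0.73.
gY = gA + 0.27×6.8 + 0.73×g.
0.73×g = 4.8 − 2.9 − 1.836 = 0.064.
g = 0.064 / 0.73 = 0.08767%.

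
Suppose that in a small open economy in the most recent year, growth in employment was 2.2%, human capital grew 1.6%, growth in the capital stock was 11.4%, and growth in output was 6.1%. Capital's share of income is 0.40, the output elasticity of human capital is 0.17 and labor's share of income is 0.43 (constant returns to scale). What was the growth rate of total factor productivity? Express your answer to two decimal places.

Labor's share = 1 − 0.4 − 0.17 = 0.43.
The capital stock: 0.4 × 11.4 = 4.56 pp.
Human capital: 0.17 × 1.6 = 0.272 pp.
Employment: 0.43 × 2.2 = 0.946 pp.
TFP growth = 6.1 − 5.778 = 0.322%.

0.32%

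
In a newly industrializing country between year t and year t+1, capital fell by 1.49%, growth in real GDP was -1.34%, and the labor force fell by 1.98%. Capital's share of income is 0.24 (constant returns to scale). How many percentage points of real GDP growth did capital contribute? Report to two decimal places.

Contribution = share × growth = 0.24 × (-1.49) = -0.3576 pp.

-0.36 pp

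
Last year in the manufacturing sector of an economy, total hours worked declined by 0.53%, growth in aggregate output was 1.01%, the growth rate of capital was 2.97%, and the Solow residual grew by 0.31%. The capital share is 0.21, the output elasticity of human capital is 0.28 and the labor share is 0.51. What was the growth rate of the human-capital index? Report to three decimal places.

1.238%

Labor's share = 1 − 0.21 − 0.28 = 0.51.
gY = gA + 0.21×2.97 + 0.51×(-0.53) + 0.28×g.
0.28×g = 1.01 − 0.31 − 0.3534 = 0.3466.
g = 0.3466 / 0.28 = 1.23786%.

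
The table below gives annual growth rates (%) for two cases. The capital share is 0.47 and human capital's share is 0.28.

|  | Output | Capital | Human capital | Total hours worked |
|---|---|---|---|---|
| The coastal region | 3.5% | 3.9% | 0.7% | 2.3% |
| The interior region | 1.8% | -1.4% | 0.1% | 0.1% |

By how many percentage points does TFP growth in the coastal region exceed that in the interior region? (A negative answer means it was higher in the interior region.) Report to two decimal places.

-1.51 percentage points

Labor's share = 1 − 0.47 − 0.28 = 0.25.
The coastal region: TFP = 3.5 − 1.833 − 0.196 − 0.575 = 0.896%.
The interior region: TFP = 1.8 + 0.658 − 0.028 − 0.025 = 2.405%.
Difference = 0.896 − (2.405) = -1.509 pp.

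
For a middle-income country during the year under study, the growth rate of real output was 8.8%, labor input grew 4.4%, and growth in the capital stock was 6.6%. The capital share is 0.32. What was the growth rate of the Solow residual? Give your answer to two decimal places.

3.70%

Labor's share = 1 − 0.32 = 0.68.
The capital stock: 0.32 × 6.6 = 2.112 pp.
Labor input: 0.68 × 4.4 = 2.992 pp.
TFP growth = 8.8 − 5.104 = 3.696%.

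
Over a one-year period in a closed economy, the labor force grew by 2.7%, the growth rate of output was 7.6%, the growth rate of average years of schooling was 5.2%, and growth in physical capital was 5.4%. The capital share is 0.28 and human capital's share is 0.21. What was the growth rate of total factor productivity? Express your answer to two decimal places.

3.62%

Labor's share = 1 − 0.28 − 0.21 = 0.51.
Physical capital: 0.28 × 5.4 = 1.512 pp.
Average years of schooling: 0.21 × 5.2 = 1.092 pp.
The labor force: 0.51 × 2.7 = 1.377 pp.
TFP growth = 7.6 − 3.981 = 3.619%.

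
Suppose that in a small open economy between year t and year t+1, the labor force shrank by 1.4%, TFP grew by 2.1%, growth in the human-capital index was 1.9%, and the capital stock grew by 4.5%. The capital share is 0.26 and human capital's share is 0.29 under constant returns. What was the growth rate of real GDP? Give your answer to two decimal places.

3.19%

Labor's share = 1 − 0.26 − 0.29 = 0.45.
The capital stock: 0.26 × 4.5 = 1.17 pp.
The human-capital index: 0.29 × 1.9 = 0.551 pp.
The labor force: 0.45 × (-1.4) = -0.63 pp.
Output growth = 2.1 + 1.091 = 3.191%.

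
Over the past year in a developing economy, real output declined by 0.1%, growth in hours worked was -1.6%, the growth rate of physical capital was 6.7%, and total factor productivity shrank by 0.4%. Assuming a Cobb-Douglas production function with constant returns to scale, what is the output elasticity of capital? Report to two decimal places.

gY = gA + α·gK + (1−α)·gL, so gY − gA − gL = α(gK − gL).
-0.1 + 0.4 + 1.6 = α × (6.7 − (-1.6)).
1.9 = 8.3 α, so α = 0.2289.

0.23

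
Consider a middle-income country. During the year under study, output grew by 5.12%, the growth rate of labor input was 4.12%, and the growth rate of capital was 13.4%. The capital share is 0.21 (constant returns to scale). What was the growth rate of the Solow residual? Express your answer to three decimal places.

-0.949%

Labor's share = 1 − 0.21 = 0.79.
Capital: 0.21 × 13.4 = 2.814 pp.
Labor input: 0.79 × 4.12 = 3.2548 pp.
TFP growth = 5.12 − 6.0688 = -0.9488%.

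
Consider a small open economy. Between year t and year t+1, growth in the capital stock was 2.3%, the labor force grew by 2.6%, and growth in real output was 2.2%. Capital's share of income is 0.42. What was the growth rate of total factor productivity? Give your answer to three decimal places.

Labor's share = 1 − 0.42 = 0.58.
The capital stock: 0.42 × 2.3 = 0.966 pp.
The labor force: 0.58 × 2.6 = 1.508 pp.
TFP growth = 2.2 − 2.474 = -0.274%.

-0.274%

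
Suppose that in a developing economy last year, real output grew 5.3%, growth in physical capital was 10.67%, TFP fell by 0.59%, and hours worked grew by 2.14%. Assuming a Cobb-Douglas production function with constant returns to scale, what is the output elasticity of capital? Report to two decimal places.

0.44

gY = gA + α·gK + (1−α)·gL, so gY − gA − gL = α(gK − gL).
5.3 + 0.59 − 2.14 = α × (10.67 − 2.14).
3.75 = 8.53 α, so α = 0.4396.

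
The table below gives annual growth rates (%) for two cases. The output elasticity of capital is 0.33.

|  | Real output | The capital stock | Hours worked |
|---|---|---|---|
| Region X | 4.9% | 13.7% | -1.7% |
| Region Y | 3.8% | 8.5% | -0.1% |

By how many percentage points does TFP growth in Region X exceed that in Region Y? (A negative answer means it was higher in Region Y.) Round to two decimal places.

0.46 percentage points

Labor's share = 1 − 0.33 = 0.67.
Region X: TFP = 4.9 − 4.521 + 1.139 = 1.518%.
Region Y: TFP = 3.8 − 2.805 + 0.067 = 1.062%.
Difference = 1.518 − (1.062) = 0.456 pp.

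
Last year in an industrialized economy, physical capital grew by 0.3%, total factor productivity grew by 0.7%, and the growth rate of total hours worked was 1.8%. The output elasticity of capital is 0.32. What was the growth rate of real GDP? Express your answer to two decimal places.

Labor's share = 1 − 0.32 = 0.68.
Physical capital: 0.32 × 0.3 = 0.096 pp.
Total hours worked: 0.68 × 1.8 = 1.224 pp.
Output growth = 0.7 + 1.32 = 2.02%.

2.02%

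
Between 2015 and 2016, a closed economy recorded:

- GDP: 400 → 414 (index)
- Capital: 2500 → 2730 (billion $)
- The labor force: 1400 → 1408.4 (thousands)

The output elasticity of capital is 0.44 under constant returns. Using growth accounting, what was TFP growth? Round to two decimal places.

GDP growth = (414 − 400) / 400 = 3.5%.
Capital growth = (2730 − 2500) / 2500 = 9.2%.
The labor force growth = (1408.4 − 1400) / 1400 = 0.6%.
Labor's share = 1 − 0.44 = 0.56.
Capital: 0.44 × 9.2 = 4.048 pp.
The labor force: 0.56 × 0.6 = 0.336 pp.
TFP growth = 3.5 − 4.384 = -0.884%.

-0.88%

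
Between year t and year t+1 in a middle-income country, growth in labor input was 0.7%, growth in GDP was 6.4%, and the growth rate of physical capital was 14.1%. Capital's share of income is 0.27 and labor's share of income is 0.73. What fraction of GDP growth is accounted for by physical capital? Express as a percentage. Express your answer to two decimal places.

Physical capital accounted for 59.48% of growth.

Physical capital contributed 0.27 × 14.1 = 3.807 pp.
Share of growth = 3.807 / 6.4 × 100 = 59.4844%.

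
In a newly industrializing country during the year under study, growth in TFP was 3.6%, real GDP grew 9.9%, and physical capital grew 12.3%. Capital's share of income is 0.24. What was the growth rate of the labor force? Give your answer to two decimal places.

Labor's share = 1 − 0.24 = 0.76.
gY = gA + 0.24×12.3 + 0.76×g.
0.76×g = 9.9 − 3.6 − 2.952 = 3.348.
g = 3.348 / 0.76 = 4.4053%.

4.41%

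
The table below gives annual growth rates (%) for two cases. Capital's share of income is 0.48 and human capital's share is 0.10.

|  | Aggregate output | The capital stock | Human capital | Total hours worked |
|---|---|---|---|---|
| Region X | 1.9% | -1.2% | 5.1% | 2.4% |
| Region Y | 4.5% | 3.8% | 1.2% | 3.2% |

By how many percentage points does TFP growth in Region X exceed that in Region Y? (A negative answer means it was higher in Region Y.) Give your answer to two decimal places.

-0.25 percentage points

Labor's share = 1 − 0.48 − 0.1 = 0.42.
Region X: TFP = 1.9 + 0.576 − 0.51 − 1.008 = 0.958%.
Region Y: TFP = 4.5 − 1.824 − 0.12 − 1.344 = 1.212%.
Difference = 0.958 − (1.212) = -0.254 pp.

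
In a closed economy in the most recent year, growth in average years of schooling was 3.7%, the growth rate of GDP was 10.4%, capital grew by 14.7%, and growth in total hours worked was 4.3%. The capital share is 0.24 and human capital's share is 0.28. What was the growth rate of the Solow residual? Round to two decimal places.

The Solow residual grew 3.77%.

Labor's share = 1 − 0.24 − 0.28 = 0.48.
Capital: 0.24 × 14.7 = 3.528 pp.
Average years of schooling: 0.28 × 3.7 = 1.036 pp.
Total hours worked: 0.48 × 4.3 = 2.064 pp.
TFP growth = 10.4 − 6.628 = 3.772%.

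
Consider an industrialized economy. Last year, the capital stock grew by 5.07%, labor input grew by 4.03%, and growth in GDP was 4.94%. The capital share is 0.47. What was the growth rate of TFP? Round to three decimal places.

Labor's share = 1 − 0.47 = 0.53.
The capital stock: 0.47 × 5.07 = 2.3829 pp.
Labor input: 0.53 × 4.03 = 2.1359 pp.
TFP growth = 4.94 − 4.5188 = 0.4212%.

TFP growth was 0.421%.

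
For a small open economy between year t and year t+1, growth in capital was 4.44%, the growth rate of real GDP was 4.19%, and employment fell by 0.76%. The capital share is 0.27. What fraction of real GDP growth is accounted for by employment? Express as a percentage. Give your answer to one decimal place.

Labor's share = 1 − 0.27 = 0.73.
Employment contributed 0.73 × (-0.76) = -0.5548 pp.
Share of growth = -0.5548 / 4.19 × 100 = -13.241%.

Employment accounted for -13.2% of growth.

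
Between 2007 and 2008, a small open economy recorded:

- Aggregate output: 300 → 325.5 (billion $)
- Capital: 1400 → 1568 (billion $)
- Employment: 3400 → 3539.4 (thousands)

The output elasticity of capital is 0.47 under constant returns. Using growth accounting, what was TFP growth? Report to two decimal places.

Aggregate output growth = (325.5 − 300) / 300 = 8.5%.
Capital growth = (1568 − 1400) / 1400 = 12%.
Employment growth = (3539.4 − 3400) / 3400 = 4.1%.
Labor's share = 1 − 0.47 = 0.53.
Capital: 0.47 × 12 = 5.64 pp.
Employment: 0.53 × 4.1 = 2.173 pp.
TFP growth = 8.5 − 7.813 = 0.687%.

TFP growth was 0.69%.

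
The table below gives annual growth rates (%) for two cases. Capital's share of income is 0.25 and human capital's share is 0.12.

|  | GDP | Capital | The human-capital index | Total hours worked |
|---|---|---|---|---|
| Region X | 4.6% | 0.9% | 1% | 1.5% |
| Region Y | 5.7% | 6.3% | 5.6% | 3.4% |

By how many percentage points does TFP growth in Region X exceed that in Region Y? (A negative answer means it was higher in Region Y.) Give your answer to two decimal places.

2.00 percentage points

Labor's share = 1 − 0.25 − 0.12 = 0.63.
Region X: TFP = 4.6 − 0.225 − 0.12 − 0.945 = 3.31%.
Region Y: TFP = 5.7 − 1.575 − 0.672 − 2.142 = 1.311%.
Difference = 3.31 − (1.311) = 1.999 pp.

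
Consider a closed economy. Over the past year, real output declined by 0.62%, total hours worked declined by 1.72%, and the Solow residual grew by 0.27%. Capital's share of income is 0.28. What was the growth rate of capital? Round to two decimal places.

Labor's share = 1 − 0.28 = 0.72.
gY = gA + 0.72×(-1.72) + 0.28×g.
0.28×g = -0.62 − 0.27 + 1.2384 = 0.3484.
g = 0.3484 / 0.28 = 1.2443%.

1.24%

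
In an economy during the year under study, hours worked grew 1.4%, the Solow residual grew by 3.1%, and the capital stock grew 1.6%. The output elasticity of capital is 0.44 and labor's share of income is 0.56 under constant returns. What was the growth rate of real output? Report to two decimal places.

Labor's share = 1 − 0.44 = 0.56.
The capital stock: 0.44 × 1.6 = 0.704 pp.
Hours worked: 0.56 × 1.4 = 0.784 pp.
Output growth = 3.1 + 1.488 = 4.588%.

Real output grew 4.59%.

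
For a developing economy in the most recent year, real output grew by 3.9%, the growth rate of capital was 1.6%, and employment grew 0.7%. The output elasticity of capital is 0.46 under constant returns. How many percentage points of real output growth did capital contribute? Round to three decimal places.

Contribution = share × growth = 0.46 × 1.6 = 0.736 pp.

0.736 percentage points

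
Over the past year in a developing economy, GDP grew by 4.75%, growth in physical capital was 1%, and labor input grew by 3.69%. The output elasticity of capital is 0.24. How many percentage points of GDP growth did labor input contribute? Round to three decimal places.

2.804 percentage points

Labor's share = 1 − 0.24 = 0.76.
Contribution = share × growth = 0.76 × 3.69 = 2.8044 pp.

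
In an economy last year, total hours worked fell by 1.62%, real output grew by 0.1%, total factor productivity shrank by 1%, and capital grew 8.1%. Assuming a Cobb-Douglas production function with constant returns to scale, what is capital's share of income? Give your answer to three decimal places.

gY = gA + α·gK + (1−α)·gL, so gY − gA − gL = α(gK − gL).
0.1 + 1 + 1.62 = α × (8.1 − (-1.62)).
2.72 = 9.72 α, so α = 0.27984.

0.280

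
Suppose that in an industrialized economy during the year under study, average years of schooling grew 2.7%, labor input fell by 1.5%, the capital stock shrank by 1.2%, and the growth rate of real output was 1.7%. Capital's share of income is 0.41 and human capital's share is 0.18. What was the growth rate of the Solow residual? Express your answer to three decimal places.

Labor's share = 1 − 0.41 − 0.18 = 0.41.
The capital stock: 0.41 × (-1.2) = -0.492 pp.
Average years of schooling: 0.18 × 2.7 = 0.486 pp.
Labor input: 0.41 × (-1.5) = -0.615 pp.
TFP growth = 1.7 + 0.621 = 2.321%.

2.321%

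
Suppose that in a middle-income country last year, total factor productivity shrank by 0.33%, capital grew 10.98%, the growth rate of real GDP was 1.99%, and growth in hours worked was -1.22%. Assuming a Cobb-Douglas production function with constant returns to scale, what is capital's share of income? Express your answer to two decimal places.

gY = gA + α·gK + (1−α)·gL, so gY − gA − gL = α(gK − gL).
1.99 + 0.33 + 1.22 = α × (10.98 − (-1.22)).
3.54 = 12.2 α, so α = 0.2902.

α = 0.29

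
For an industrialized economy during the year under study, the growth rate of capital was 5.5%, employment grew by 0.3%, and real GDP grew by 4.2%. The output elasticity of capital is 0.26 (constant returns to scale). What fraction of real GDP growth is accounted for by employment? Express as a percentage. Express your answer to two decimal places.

Employment accounted for 5.29% of growth.

Labor's share = 1 − 0.26 = 0.74.
Employment contributed 0.74 × 0.3 = 0.222 pp.
Share of growth = 0.222 / 4.2 × 100 = 5.2857%.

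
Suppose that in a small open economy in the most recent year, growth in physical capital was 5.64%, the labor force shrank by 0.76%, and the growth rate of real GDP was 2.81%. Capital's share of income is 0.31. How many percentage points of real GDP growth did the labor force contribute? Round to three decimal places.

-0.524 pp

Labor's share = 1 − 0.31 = 0.69.
Contribution = share × growth = 0.69 × (-0.76) = -0.5244 pp.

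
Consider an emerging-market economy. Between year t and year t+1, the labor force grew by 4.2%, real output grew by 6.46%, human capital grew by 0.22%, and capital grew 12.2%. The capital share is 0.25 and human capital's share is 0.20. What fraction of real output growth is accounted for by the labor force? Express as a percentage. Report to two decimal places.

Labor's share = 1 − 0.25 − 0.2 = 0.55.
The labor force contributed 0.55 × 4.2 = 2.31 pp.
Share of growth = 2.31 / 6.46 × 100 = 35.7585%.

The labor force accounted for 35.76% of growth.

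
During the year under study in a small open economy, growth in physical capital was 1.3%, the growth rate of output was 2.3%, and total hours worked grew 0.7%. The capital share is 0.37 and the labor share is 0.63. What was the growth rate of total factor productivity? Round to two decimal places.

Total factor productivity growth was 1.38%.

Labor's share = 1 − 0.37 = 0.63.
Physical capital: 0.37 × 1.3 = 0.481 pp.
Total hours worked: 0.63 × 0.7 = 0.441 pp.
TFP growth = 2.3 − 0.922 = 1.378%.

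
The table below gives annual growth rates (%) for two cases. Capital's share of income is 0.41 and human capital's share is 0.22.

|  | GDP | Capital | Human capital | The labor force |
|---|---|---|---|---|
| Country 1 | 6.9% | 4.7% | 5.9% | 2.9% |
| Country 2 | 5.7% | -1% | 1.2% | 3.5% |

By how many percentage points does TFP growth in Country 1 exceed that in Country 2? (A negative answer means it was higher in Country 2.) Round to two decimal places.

Labor's share = 1 − 0.41 − 0.22 = 0.37.
Country 1: TFP = 6.9 − 1.927 − 1.298 − 1.073 = 2.602%.
Country 2: TFP = 5.7 + 0.41 − 0.264 − 1.295 = 4.551%.
Difference = 2.602 − (4.551) = -1.949 pp.

-1.95 percentage points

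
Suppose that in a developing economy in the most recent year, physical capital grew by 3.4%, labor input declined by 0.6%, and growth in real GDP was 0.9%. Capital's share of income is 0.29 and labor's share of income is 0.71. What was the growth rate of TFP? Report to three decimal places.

0.340%

Labor's share = 1 − 0.29 = 0.71.
Physical capital: 0.29 × 3.4 = 0.986 pp.
Labor input: 0.71 × (-0.6) = -0.426 pp.
TFP growth = 0.9 − 0.56 = 0.34%.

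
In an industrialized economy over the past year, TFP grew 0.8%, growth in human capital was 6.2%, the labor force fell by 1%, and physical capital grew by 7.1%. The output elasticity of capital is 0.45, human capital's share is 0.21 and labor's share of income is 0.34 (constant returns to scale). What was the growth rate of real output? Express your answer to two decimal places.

Labor's share = 1 − 0.45 − 0.21 = 0.34.
Physical capital: 0.45 × 7.1 = 3.195 pp.
Human capital: 0.21 × 6.2 = 1.302 pp.
The labor force: 0.34 × (-1) = -0.34 pp.
Output growth = 0.8 + 4.157 = 4.957%.

4.96%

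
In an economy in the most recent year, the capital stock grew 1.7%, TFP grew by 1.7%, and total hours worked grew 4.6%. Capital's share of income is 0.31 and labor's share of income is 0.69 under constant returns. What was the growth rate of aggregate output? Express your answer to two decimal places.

Labor's share = 1 − 0.31 = 0.69.
The capital stock: 0.31 × 1.7 = 0.527 pp.
Total hours worked: 0.69 × 4.6 = 3.174 pp.
Output growth = 1.7 + 3.701 = 5.401%.

5.40%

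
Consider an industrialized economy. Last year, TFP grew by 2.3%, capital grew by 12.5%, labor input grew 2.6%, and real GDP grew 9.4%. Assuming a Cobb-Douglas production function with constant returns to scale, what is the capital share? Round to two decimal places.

gY = gA + α·gK + (1−α)·gL, so gY − gA − gL = α(gK − gL).
9.4 − 2.3 − 2.6 = α × (12.5 − 2.6).
4.5 = 9.9 α, so α = 0.4545.

0.45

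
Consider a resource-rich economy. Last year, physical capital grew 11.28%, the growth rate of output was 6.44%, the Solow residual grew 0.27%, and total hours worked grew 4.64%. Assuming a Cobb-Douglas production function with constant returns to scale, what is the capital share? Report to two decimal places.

gY = gA + α·gK + (1−α)·gL, so gY − gA − gL = α(gK − gL).
6.44 − 0.27 − 4.64 = α × (11.28 − 4.64).
1.53 = 6.64 α, so α = 0.2304.

α = 0.23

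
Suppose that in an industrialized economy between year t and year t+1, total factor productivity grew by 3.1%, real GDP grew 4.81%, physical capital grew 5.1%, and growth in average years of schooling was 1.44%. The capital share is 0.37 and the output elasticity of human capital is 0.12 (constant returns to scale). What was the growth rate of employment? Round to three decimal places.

-0.686%

Labor's share = 1 − 0.37 − 0.12 = 0.51.
gY = gA + 0.37×5.1 + 0.12×1.44 + 0.51×g.
0.51×g = 4.81 − 3.1 − 2.0598 = -0.3498.
g = -0.3498 / 0.51 = -0.68588%.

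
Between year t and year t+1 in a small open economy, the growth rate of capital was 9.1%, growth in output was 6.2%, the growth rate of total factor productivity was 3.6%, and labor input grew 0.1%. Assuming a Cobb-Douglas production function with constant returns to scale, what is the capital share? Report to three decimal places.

0.278

gY = gA + α·gK + (1−α)·gL, so gY − gA − gL = α(gK − gL).
6.2 − 3.6 − 0.1 = α × (9.1 − 0.1).
2.5 = 9 α, so α = 0.27778.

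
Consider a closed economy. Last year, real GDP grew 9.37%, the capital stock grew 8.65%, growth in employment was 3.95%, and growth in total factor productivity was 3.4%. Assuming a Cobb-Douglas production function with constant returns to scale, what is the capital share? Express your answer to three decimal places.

0.430

gY = gA + α·gK + (1−α)·gL, so gY − gA − gL = α(gK − gL).
9.37 − 3.4 − 3.95 = α × (8.65 − 3.95).
2.02 = 4.7 α, so α = 0.42979.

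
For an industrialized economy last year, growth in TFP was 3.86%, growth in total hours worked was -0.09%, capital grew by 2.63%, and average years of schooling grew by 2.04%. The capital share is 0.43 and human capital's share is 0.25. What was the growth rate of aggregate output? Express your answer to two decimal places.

5.47%

Labor's share = 1 − 0.43 − 0.25 = 0.32.
Capital: 0.43 × 2.63 = 1.1309 pp.
Average years of schooling: 0.25 × 2.04 = 0.51 pp.
Total hours worked: 0.32 × (-0.09) = -0.0288 pp.
Output growth = 3.86 + 1.6121 = 5.4721%.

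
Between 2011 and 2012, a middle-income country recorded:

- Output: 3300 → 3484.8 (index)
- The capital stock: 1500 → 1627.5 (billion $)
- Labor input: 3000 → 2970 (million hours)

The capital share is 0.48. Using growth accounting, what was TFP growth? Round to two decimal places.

TFP grew 2.04%.

Output growth = (3484.8 − 3300) / 3300 = 5.6%.
The capital stock growth = (1627.5 − 1500) / 1500 = 8.5%.
Labor input growth = (2970 − 3000) / 3000 = -1%.
Labor's share = 1 − 0.48 = 0.52.
The capital stock: 0.48 × 8.5 = 4.08 pp.
Labor input: 0.52 × (-1) = -0.52 pp.
TFP growth = 5.6 − 3.56 = 2.04%.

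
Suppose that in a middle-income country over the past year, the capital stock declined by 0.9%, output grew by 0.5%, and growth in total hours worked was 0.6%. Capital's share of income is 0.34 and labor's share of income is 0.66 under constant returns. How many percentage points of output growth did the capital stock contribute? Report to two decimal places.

-0.31 percentage points

Contribution = share × growth = 0.34 × (-0.9) = -0.306 pp.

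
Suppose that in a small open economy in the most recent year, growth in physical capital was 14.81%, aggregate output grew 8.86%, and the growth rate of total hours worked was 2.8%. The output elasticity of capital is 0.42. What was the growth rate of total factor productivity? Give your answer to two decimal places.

1.02%

Labor's share = 1 − 0.42 = 0.58.
Physical capital: 0.42 × 14.81 = 6.2202 pp.
Total hours worked: 0.58 × 2.8 = 1.624 pp.
TFP growth = 8.86 − 7.8442 = 1.0158%.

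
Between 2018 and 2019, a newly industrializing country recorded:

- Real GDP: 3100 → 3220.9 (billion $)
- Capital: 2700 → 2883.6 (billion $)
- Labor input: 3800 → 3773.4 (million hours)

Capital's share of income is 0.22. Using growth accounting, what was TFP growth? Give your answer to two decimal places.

2.95%

Real GDP growth = (3220.9 − 3100) / 3100 = 3.9%.
Capital growth = (2883.6 − 2700) / 2700 = 6.8%.
Labor input growth = (3773.4 − 3800) / 3800 = -0.7%.
Labor's share = 1 − 0.22 = 0.78.
Capital: 0.22 × 6.8 = 1.496 pp.
Labor input: 0.78 × (-0.7) = -0.546 pp.
TFP growth = 3.9 − 0.95 = 2.95%.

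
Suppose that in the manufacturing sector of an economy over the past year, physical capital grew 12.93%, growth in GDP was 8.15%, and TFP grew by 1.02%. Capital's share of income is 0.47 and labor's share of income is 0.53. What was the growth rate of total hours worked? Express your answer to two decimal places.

Labor's share = 1 − 0.47 = 0.53.
gY = gA + 0.47×12.93 + 0.53×g.
0.53×g = 8.15 − 1.02 − 6.0771 = 1.0529.
g = 1.0529 / 0.53 = 1.9866%.

1.99%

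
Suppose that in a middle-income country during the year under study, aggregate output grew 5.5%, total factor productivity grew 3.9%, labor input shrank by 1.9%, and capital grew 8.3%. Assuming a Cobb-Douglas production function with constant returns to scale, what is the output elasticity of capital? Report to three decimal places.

gY = gA + α·gK + (1−α)·gL, so gY − gA − gL = α(gK − gL).
5.5 − 3.9 + 1.9 = α × (8.3 − (-1.9)).
3.5 = 10.2 α, so α = 0.34314.

0.343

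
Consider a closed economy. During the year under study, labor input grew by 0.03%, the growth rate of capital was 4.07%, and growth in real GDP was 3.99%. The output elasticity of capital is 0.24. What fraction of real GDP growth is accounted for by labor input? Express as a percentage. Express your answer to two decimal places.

Labor's share = 1 − 0.24 = 0.76.
Labor input contributed 0.76 × 0.03 = 0.0228 pp.
Share of growth = 0.0228 / 3.99 × 100 = 0.5714%.

0.57%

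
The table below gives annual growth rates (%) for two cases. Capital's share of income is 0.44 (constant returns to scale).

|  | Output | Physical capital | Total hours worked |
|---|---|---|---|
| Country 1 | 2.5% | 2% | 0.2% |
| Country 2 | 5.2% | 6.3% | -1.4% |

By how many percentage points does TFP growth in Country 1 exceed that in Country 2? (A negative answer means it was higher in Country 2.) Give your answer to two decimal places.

-1.70 percentage points

Labor's share = 1 − 0.44 = 0.56.
Country 1: TFP = 2.5 − 0.88 − 0.112 = 1.508%.
Country 2: TFP = 5.2 − 2.772 + 0.784 = 3.212%.
Difference = 1.508 − (3.212) = -1.704 pp.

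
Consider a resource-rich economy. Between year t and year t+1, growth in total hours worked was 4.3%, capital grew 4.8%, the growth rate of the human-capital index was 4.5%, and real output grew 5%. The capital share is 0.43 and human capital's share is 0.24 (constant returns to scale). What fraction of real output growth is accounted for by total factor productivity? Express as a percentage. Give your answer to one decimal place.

Labor's share = 1 − 0.43 − 0.24 = 0.33.
Capital: 0.43 × 4.8 = 2.064 pp.
The human-capital index: 0.24 × 4.5 = 1.08 pp.
Total hours worked: 0.33 × 4.3 = 1.419 pp.
TFP growth = 5 − 4.563 = 0.437%.
TFP share of growth = 0.437 / 5 × 100 = 8.74%.

8.7%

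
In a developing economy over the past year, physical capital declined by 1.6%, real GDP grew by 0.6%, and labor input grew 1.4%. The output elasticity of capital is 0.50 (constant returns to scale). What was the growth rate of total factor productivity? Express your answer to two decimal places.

0.70%

Labor's share = 1 − 0.5 = 0.5.
Physical capital: 0.5 × (-1.6) = -0.8 pp.
Labor input: 0.5 × 1.4 = 0.7 pp.
TFP growth = 0.6 + 0.1 = 0.7%.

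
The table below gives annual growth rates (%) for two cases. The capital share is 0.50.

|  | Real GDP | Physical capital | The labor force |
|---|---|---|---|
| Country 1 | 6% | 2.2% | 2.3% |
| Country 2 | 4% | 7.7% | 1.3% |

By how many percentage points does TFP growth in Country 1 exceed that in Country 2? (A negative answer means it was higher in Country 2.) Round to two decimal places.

4.25 percentage points

Labor's share = 1 − 0.5 = 0.5.
Country 1: TFP = 6 − 1.1 − 1.15 = 3.75%.
Country 2: TFP = 4 − 3.85 − 0.65 = -0.5%.
Difference = 3.75 − (-0.5) = 4.25 pp.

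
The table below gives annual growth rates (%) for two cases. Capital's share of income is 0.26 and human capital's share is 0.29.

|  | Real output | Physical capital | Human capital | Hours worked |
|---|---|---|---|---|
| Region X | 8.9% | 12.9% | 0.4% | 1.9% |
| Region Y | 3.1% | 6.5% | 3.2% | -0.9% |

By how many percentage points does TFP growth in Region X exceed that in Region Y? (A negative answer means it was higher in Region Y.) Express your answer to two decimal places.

Labor's share = 1 − 0.26 − 0.29 = 0.45.
Region X: TFP = 8.9 − 3.354 − 0.116 − 0.855 = 4.575%.
Region Y: TFP = 3.1 − 1.69 − 0.928 + 0.405 = 0.887%.
Difference = 4.575 − (0.887) = 3.688 pp.

3.69 percentage points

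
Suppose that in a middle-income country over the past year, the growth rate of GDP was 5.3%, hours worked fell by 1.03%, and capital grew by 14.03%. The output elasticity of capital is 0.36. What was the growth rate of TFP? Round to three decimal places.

Labor's share = 1 − 0.36 = 0.64.
Capital: 0.36 × 14.03 = 5.0508 pp.
Hours worked: 0.64 × (-1.03) = -0.6592 pp.
TFP growth = 5.3 − 4.3916 = 0.9084%.

0.908%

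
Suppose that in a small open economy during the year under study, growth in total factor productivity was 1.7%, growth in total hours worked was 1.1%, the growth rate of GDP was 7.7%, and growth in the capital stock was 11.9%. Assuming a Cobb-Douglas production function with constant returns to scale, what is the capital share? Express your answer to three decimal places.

gY = gA + α·gK + (1−α)·gL, so gY − gA − gL = α(gK − gL).
7.7 − 1.7 − 1.1 = α × (11.9 − 1.1).
4.9 = 10.8 α, so α = 0.4537.

α = 0.454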